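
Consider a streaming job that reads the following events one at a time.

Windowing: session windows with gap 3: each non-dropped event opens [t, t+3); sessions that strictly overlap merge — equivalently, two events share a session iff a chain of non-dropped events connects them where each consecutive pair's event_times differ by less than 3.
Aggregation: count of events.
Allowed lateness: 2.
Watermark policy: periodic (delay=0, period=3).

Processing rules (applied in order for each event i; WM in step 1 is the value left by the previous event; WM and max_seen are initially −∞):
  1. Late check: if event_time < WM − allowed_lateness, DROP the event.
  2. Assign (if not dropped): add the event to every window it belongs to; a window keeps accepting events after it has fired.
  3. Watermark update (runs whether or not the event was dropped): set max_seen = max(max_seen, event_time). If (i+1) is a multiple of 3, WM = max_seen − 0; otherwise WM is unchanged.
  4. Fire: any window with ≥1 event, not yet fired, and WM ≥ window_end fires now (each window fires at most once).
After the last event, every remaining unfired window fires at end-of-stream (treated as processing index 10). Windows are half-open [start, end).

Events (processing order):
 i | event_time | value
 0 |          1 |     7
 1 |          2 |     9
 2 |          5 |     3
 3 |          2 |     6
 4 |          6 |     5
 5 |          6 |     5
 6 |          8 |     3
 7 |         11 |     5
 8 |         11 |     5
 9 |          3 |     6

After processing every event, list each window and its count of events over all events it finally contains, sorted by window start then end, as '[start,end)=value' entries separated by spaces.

i=0 t=1 v=7: → [1,4); WM=−∞
i=1 t=2 v=9: → [1,5); WM=−∞
i=2 t=5 v=3: → [5,8); WM=5
i=3 t=2 v=6: DROP (t<5-2); WM=5
i=4 t=6 v=5: → [5,9); WM=5
i=5 t=6 v=5: → [5,9); WM=6
i=6 t=8 v=3: → [5,11); WM=6
i=7 t=11 v=5: → [11,14); WM=6
i=8 t=11 v=5: → [11,14); WM=11
i=9 t=3 v=6: DROP (t<11-2); WM=11

[1,5)=2 [5,11)=4 [11,14)=2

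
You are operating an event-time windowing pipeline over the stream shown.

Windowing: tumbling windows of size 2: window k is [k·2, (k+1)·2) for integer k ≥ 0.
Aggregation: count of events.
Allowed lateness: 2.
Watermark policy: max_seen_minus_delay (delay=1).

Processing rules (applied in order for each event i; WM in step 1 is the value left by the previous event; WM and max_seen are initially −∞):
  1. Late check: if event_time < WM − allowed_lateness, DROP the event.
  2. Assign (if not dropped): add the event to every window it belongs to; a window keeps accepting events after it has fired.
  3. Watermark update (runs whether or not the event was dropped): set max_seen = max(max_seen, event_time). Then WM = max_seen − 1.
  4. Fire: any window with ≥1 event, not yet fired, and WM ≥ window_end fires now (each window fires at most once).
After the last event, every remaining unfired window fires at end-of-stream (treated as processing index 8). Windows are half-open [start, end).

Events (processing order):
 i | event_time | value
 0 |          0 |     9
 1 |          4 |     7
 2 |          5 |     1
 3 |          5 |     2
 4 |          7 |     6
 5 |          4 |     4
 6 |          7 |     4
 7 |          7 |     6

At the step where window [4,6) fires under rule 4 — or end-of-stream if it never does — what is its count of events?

i=0 t=0 v=9: → [0,2); WM=-1
i=1 t=4 v=7: → [4,6); WM=3; [0,2) fires=1
i=2 t=5 v=1: → [4,6); WM=4
i=3 t=5 v=2: → [4,6); WM=4
i=4 t=7 v=6: → [6,8); WM=6; [4,6) fires=3
i=5 t=4 v=4: → [4,6); WM=6
i=6 t=7 v=4: → [6,8); WM=6
i=7 t=7 v=6: → [6,8); WM=6

3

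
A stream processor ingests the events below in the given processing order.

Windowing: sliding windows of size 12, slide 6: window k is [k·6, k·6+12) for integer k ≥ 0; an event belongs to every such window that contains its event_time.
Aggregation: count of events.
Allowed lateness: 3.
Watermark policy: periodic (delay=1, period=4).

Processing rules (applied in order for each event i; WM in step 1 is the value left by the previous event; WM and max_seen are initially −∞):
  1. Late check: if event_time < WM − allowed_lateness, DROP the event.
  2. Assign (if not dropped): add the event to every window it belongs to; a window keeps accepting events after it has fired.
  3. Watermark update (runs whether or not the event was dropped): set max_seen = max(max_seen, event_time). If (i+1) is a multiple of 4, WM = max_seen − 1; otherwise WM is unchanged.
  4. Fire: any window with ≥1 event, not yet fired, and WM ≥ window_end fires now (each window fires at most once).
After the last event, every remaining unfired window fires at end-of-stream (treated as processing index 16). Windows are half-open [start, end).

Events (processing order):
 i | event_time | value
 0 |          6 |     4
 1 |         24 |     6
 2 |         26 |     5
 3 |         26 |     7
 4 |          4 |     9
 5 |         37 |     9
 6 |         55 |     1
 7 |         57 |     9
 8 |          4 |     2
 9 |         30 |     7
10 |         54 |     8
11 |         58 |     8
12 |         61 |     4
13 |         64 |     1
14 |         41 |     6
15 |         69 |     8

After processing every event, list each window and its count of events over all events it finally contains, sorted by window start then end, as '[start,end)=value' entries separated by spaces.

i=0 t=6 v=4: → [6,18),[0,12); WM=−∞
i=1 t=24 v=6: → [24,36),[18,30); WM=−∞
i=2 t=26 v=5: → [24,36),[18,30); WM=−∞
i=3 t=26 v=7: → [24,36),[18,30); WM=25; [0,12) fires=1 [6,18) fires=1
i=4 t=4 v=9: DROP (t<25-3); WM=25
i=5 t=37 v=9: → [36,48),[30,42); WM=25
i=6 t=55 v=1: → [54,66),[48,60); WM=25
i=7 t=57 v=9: → [54,66),[48,60); WM=56; [18,30) fires=3 [24,36) fires=3 [30,42) fires=1 [36,48) fires=1
i=8 t=4 v=2: DROP (t<56-3); WM=56
i=9 t=30 v=7: DROP (t<56-3); WM=56
i=10 t=54 v=8: → [54,66),[48,60); WM=56
i=11 t=58 v=8: → [54,66),[48,60); WM=57
i=12 t=61 v=4: → [60,72),[54,66); WM=57
i=13 t=64 v=1: → [60,72),[54,66); WM=57
i=14 t=41 v=6: DROP (t<57-3); WM=57
i=15 t=69 v=8: → [66,78),[60,72); WM=68; [48,60) fires=4 [54,66) fires=6

[0,12)=1 [6,18)=1 [18,30)=3 [24,36)=3 [30,42)=1 [36,48)=1 [48,60)=4 [54,66)=6 [60,72)=3 [66,78)=1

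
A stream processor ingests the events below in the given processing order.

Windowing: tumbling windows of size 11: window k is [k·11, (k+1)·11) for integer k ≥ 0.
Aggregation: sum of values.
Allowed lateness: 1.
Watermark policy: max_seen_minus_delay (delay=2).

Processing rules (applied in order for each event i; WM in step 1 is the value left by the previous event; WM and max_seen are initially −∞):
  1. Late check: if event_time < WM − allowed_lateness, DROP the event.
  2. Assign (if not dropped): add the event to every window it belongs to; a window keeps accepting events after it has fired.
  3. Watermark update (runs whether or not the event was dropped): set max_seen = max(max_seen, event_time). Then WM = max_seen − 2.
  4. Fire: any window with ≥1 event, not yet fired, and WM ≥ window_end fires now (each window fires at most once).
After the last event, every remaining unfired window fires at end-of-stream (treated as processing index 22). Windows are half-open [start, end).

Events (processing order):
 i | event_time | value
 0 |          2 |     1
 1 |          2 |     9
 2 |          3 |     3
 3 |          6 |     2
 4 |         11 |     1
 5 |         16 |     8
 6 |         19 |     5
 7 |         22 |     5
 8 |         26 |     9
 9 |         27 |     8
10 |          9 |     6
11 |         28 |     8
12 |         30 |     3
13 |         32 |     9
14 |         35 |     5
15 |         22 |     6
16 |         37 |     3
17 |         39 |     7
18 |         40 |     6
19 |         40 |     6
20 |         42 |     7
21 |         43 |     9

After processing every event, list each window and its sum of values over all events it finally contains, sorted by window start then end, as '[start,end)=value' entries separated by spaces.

i=0 t=2 v=1: → [0,11); WM=0
i=1 t=2 v=9: → [0,11); WM=0
i=2 t=3 v=3: → [0,11); WM=1
i=3 t=6 v=2: → [0,11); WM=4
i=4 t=11 v=1: → [11,22); WM=9
i=5 t=16 v=8: → [11,22); WM=14; [0,11) fires=15
i=6 t=19 v=5: → [11,22); WM=17
i=7 t=22 v=5: → [22,33); WM=20
i=8 t=26 v=9: → [22,33); WM=24; [11,22) fires=14
i=9 t=27 v=8: → [22,33); WM=25
i=10 t=9 v=6: DROP (t<25-1); WM=25
i=11 t=28 v=8: → [22,33); WM=26
i=12 t=30 v=3: → [22,33); WM=28
i=13 t=32 v=9: → [22,33); WM=30
i=14 t=35 v=5: → [33,44); WM=33; [22,33) fires=42
i=15 t=22 v=6: DROP (t<33-1); WM=33
i=16 t=37 v=3: → [33,44); WM=35
i=17 t=39 v=7: → [33,44); WM=37
i=18 t=40 v=6: → [33,44); WM=38
i=19 t=40 v=6: → [33,44); WM=38
i=20 t=42 v=7: → [33,44); WM=40
i=21 t=43 v=9: → [33,44); WM=41

[0,11)=15 [11,22)=14 [22,33)=42 [33,44)=43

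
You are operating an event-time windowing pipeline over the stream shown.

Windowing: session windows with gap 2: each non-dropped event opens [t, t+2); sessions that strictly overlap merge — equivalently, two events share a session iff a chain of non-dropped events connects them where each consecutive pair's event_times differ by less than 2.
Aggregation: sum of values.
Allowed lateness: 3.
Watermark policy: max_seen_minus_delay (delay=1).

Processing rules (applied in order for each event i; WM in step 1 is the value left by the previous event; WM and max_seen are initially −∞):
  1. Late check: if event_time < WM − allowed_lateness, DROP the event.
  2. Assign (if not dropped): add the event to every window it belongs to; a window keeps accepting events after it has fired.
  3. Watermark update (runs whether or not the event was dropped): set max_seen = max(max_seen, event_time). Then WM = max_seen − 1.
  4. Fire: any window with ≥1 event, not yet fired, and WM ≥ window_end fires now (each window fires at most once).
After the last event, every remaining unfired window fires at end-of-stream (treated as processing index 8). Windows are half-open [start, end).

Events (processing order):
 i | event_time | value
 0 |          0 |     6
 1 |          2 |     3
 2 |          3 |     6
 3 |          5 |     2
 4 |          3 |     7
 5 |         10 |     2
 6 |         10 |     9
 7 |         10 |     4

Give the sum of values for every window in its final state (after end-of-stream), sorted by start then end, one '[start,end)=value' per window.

[0,2)=6 [2,5)=16 [5,7)=2 [10,12)=15

i=0 t=0 v=6: → [0,2); WM=-1
i=1 t=2 v=3: → [2,4); WM=1
i=2 t=3 v=6: → [2,5); WM=2
i=3 t=5 v=2: → [5,7); WM=4
i=4 t=3 v=7: → [2,5); WM=4
i=5 t=10 v=2: → [10,12); WM=9
i=6 t=10 v=9: → [10,12); WM=9
i=7 t=10 v=4: → [10,12); WM=9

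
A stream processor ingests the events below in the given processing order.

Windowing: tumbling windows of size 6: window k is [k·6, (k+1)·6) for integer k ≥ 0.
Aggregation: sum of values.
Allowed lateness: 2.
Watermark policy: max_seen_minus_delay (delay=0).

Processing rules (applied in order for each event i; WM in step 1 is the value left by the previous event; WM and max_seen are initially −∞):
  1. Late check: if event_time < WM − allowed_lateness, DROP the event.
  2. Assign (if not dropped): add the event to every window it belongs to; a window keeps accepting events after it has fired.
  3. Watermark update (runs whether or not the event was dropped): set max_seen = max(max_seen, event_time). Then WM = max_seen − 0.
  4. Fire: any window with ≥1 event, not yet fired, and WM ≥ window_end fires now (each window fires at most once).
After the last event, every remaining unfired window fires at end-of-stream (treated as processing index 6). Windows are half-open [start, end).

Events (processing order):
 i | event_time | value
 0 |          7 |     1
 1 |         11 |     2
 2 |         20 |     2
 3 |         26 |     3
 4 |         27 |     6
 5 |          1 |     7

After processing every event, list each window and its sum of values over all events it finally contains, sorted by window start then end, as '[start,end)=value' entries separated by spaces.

[6,12)=3 [18,24)=2 [24,30)=9

i=0 t=7 v=1: → [6,12); WM=7
i=1 t=11 v=2: → [6,12); WM=11
i=2 t=20 v=2: → [18,24); WM=20; [6,12) fires=3
i=3 t=26 v=3: → [24,30); WM=26; [18,24) fires=2
i=4 t=27 v=6: → [24,30); WM=27
i=5 t=1 v=7: DROP (t<27-2); WM=27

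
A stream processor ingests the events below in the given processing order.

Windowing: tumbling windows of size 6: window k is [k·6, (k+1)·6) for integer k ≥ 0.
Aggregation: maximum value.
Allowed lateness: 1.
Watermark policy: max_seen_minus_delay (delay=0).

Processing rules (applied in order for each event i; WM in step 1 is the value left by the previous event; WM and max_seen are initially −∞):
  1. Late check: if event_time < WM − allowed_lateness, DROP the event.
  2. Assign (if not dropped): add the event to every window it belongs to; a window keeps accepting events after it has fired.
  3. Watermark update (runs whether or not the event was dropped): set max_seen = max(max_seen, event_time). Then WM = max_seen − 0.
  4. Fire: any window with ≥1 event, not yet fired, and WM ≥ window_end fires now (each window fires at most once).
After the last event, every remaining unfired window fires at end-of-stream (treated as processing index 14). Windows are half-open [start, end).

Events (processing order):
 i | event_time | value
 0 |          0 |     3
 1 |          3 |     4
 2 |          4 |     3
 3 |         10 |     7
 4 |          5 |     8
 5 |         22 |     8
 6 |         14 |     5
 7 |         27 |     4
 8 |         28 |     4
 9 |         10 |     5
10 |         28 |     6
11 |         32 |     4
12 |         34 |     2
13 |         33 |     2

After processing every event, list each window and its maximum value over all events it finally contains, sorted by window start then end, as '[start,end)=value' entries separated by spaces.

i=0 t=0 v=3: → [0,6); WM=0
i=1 t=3 v=4: → [0,6); WM=3
i=2 t=4 v=3: → [0,6); WM=4
i=3 t=10 v=7: → [6,12); WM=10; [0,6) fires=4
i=4 t=5 v=8: DROP (t<10-1); WM=10
i=5 t=22 v=8: → [18,24); WM=22; [6,12) fires=7
i=6 t=14 v=5: DROP (t<22-1); WM=22
i=7 t=27 v=4: → [24,30); WM=27; [18,24) fires=8
i=8 t=28 v=4: → [24,30); WM=28
i=9 t=10 v=5: DROP (t<28-1); WM=28
i=10 t=28 v=6: → [24,30); WM=28
i=11 t=32 v=4: → [30,36); WM=32; [24,30) fires=6
i=12 t=34 v=2: → [30,36); WM=34
i=13 t=33 v=2: → [30,36); WM=34

[0,6)=4 [6,12)=7 [18,24)=8 [24,30)=6 [30,36)=4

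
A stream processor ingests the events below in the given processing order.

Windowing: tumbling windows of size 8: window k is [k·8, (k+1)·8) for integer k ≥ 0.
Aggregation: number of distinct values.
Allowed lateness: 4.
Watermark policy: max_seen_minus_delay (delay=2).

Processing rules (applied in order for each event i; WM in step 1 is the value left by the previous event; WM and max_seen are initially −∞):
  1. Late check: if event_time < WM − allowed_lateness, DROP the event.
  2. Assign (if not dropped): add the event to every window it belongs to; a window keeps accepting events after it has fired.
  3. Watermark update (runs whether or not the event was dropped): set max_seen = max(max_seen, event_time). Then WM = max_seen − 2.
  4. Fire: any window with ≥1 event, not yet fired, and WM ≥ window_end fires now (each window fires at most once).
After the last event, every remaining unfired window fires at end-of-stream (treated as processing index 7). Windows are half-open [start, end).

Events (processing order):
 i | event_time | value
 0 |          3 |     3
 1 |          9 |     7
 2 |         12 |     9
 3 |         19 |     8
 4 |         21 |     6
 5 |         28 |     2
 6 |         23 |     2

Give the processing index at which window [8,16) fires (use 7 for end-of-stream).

i=0 t=3 v=3: → [0,8); WM=1
i=1 t=9 v=7: → [8,16); WM=7
i=2 t=12 v=9: → [8,16); WM=10; [0,8) fires=1
i=3 t=19 v=8: → [16,24); WM=17; [8,16) fires=2
i=4 t=21 v=6: → [16,24); WM=19
i=5 t=28 v=2: → [24,32); WM=26; [16,24) fires=2
i=6 t=23 v=2: → [16,24); WM=26

3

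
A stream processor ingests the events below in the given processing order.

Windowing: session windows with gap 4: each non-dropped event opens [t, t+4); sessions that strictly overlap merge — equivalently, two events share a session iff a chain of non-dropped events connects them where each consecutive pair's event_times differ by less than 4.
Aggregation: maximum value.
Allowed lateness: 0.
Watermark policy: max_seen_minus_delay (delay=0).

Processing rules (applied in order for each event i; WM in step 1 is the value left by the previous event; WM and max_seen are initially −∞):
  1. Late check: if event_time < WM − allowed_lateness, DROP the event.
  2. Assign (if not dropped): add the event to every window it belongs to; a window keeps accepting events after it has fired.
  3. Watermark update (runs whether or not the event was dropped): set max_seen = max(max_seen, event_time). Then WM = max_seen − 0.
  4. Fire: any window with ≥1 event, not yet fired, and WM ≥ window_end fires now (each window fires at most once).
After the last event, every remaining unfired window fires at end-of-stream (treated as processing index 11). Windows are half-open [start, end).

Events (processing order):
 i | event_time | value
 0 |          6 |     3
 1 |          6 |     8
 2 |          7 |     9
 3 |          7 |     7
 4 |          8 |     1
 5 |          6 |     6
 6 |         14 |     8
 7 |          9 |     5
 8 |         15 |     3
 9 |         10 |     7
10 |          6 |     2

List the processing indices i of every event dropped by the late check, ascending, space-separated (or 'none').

5 7 9 10

i=0 t=6 v=3: → [6,10); WM=6
i=1 t=6 v=8: → [6,10); WM=6
i=2 t=7 v=9: → [6,11); WM=7
i=3 t=7 v=7: → [6,11); WM=7
i=4 t=8 v=1: → [6,12); WM=8
i=5 t=6 v=6: DROP (t<8-0); WM=8
i=6 t=14 v=8: → [14,18); WM=14
i=7 t=9 v=5: DROP (t<14-0); WM=14
i=8 t=15 v=3: → [14,19); WM=15
i=9 t=10 v=7: DROP (t<15-0); WM=15
i=10 t=6 v=2: DROP (t<15-0); WM=15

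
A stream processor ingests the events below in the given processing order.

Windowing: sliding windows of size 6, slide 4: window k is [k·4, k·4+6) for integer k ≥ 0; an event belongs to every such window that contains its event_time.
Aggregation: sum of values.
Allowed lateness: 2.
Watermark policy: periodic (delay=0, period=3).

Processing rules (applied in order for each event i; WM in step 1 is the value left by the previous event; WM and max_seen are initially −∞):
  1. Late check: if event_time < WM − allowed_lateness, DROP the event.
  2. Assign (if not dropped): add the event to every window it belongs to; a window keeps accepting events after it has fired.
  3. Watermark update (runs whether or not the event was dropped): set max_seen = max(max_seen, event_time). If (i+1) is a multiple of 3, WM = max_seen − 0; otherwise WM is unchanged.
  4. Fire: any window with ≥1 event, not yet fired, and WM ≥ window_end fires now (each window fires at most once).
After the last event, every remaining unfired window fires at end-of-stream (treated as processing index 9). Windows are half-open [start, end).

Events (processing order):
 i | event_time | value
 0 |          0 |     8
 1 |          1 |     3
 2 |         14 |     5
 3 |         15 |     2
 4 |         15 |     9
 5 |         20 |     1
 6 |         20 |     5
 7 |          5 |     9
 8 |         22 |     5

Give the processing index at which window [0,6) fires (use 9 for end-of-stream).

2

i=0 t=0 v=8: → [0,6); WM=−∞
i=1 t=1 v=3: → [0,6); WM=−∞
i=2 t=14 v=5: → [12,18); WM=14; [0,6) fires=11
i=3 t=15 v=2: → [12,18); WM=14
i=4 t=15 v=9: → [12,18); WM=14
i=5 t=20 v=1: → [20,26),[16,22); WM=20; [12,18) fires=16
i=6 t=20 v=5: → [20,26),[16,22); WM=20
i=7 t=5 v=9: DROP (t<20-2); WM=20
i=8 t=22 v=5: → [20,26); WM=22; [16,22) fires=6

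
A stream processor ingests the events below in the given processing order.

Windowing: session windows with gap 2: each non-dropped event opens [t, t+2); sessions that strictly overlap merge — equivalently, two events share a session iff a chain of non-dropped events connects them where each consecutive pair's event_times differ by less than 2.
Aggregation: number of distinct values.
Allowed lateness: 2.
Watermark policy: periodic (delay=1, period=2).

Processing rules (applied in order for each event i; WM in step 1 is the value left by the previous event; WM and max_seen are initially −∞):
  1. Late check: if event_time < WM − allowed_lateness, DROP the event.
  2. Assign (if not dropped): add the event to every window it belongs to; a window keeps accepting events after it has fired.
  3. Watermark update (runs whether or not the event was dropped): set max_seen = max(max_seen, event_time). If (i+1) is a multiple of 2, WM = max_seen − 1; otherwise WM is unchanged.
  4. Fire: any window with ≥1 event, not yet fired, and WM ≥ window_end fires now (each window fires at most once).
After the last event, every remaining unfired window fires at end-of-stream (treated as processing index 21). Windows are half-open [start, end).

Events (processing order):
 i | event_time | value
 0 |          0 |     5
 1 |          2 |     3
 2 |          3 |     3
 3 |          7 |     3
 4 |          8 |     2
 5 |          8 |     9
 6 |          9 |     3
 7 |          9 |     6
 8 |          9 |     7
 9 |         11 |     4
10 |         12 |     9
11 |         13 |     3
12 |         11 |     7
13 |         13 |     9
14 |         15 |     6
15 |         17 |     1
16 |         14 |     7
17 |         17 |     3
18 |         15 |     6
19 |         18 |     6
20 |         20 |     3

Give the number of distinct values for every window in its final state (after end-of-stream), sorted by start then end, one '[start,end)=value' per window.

[0,2)=1 [2,5)=1 [7,11)=5 [11,17)=5 [17,20)=3 [20,22)=1

i=0 t=0 v=5: → [0,2); WM=−∞
i=1 t=2 v=3: → [2,4); WM=1
i=2 t=3 v=3: → [2,5); WM=1
i=3 t=7 v=3: → [7,9); WM=6
i=4 t=8 v=2: → [7,10); WM=6
i=5 t=8 v=9: → [7,10); WM=7
i=6 t=9 v=3: → [7,11); WM=7
i=7 t=9 v=6: → [7,11); WM=8
i=8 t=9 v=7: → [7,11); WM=8
i=9 t=11 v=4: → [11,13); WM=10
i=10 t=12 v=9: → [11,14); WM=10
i=11 t=13 v=3: → [11,15); WM=12
i=12 t=11 v=7: → [11,15); WM=12
i=13 t=13 v=9: → [11,15); WM=12
i=14 t=15 v=6: → [15,17); WM=12
i=15 t=17 v=1: → [17,19); WM=16
i=16 t=14 v=7: → [11,17); WM=16
i=17 t=17 v=3: → [17,19); WM=16
i=18 t=15 v=6: → [11,17); WM=16
i=19 t=18 v=6: → [17,20); WM=17
i=20 t=20 v=3: → [20,22); WM=17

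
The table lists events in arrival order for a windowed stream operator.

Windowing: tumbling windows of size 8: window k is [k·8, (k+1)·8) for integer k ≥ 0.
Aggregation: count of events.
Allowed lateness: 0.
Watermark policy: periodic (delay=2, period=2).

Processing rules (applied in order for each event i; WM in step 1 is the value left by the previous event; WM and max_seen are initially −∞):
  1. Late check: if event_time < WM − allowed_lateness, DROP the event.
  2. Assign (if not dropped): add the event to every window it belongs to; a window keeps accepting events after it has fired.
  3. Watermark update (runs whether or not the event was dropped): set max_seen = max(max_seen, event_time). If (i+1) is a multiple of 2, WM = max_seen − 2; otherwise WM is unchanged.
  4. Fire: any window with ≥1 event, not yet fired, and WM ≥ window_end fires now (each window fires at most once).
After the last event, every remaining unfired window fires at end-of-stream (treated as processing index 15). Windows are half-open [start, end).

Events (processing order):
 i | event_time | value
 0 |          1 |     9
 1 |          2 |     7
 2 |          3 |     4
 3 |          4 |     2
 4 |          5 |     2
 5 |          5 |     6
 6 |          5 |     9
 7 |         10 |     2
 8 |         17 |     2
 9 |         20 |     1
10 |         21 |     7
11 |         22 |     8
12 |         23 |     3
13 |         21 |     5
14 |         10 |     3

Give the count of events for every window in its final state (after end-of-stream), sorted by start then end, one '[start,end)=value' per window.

[0,8)=7 [8,16)=1 [16,24)=6

i=0 t=1 v=9: → [0,8); WM=−∞
i=1 t=2 v=7: → [0,8); WM=0
i=2 t=3 v=4: → [0,8); WM=0
i=3 t=4 v=2: → [0,8); WM=2
i=4 t=5 v=2: → [0,8); WM=2
i=5 t=5 v=6: → [0,8); WM=3
i=6 t=5 v=9: → [0,8); WM=3
i=7 t=10 v=2: → [8,16); WM=8; [0,8) fires=7
i=8 t=17 v=2: → [16,24); WM=8
i=9 t=20 v=1: → [16,24); WM=18; [8,16) fires=1
i=10 t=21 v=7: → [16,24); WM=18
i=11 t=22 v=8: → [16,24); WM=20
i=12 t=23 v=3: → [16,24); WM=20
i=13 t=21 v=5: → [16,24); WM=21
i=14 t=10 v=3: DROP (t<21-0); WM=21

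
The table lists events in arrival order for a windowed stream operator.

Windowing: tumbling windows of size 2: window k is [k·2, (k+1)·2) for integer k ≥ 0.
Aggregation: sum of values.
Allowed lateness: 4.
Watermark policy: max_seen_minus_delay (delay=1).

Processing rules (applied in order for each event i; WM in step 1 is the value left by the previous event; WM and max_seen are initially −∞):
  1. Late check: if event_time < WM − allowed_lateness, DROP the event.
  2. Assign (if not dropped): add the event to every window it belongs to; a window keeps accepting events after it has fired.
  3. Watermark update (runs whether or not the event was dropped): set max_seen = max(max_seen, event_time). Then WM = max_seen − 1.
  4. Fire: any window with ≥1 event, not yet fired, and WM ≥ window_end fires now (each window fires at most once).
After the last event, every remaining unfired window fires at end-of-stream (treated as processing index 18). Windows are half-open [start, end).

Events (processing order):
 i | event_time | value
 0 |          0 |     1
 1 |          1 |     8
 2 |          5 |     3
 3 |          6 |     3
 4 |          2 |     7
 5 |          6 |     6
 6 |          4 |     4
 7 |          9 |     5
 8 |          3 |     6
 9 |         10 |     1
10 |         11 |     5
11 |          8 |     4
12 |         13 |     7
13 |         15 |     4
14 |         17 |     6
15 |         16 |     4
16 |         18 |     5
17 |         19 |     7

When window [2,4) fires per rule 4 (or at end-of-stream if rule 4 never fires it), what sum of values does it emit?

7

i=0 t=0 v=1: → [0,2); WM=-1
i=1 t=1 v=8: → [0,2); WM=0
i=2 t=5 v=3: → [4,6); WM=4; [0,2) fires=9
i=3 t=6 v=3: → [6,8); WM=5
i=4 t=2 v=7: → [2,4); WM=5; [2,4) fires=7
i=5 t=6 v=6: → [6,8); WM=5
i=6 t=4 v=4: → [4,6); WM=5
i=7 t=9 v=5: → [8,10); WM=8; [4,6) fires=7 [6,8) fires=9
i=8 t=3 v=6: DROP (t<8-4); WM=8
i=9 t=10 v=1: → [10,12); WM=9
i=10 t=11 v=5: → [10,12); WM=10; [8,10) fires=5
i=11 t=8 v=4: → [8,10); WM=10
i=12 t=13 v=7: → [12,14); WM=12; [10,12) fires=6
i=13 t=15 v=4: → [14,16); WM=14; [12,14) fires=7
i=14 t=17 v=6: → [16,18); WM=16; [14,16) fires=4
i=15 t=16 v=4: → [16,18); WM=16
i=16 t=18 v=5: → [18,20); WM=17
i=17 t=19 v=7: → [18,20); WM=18; [16,18) fires=10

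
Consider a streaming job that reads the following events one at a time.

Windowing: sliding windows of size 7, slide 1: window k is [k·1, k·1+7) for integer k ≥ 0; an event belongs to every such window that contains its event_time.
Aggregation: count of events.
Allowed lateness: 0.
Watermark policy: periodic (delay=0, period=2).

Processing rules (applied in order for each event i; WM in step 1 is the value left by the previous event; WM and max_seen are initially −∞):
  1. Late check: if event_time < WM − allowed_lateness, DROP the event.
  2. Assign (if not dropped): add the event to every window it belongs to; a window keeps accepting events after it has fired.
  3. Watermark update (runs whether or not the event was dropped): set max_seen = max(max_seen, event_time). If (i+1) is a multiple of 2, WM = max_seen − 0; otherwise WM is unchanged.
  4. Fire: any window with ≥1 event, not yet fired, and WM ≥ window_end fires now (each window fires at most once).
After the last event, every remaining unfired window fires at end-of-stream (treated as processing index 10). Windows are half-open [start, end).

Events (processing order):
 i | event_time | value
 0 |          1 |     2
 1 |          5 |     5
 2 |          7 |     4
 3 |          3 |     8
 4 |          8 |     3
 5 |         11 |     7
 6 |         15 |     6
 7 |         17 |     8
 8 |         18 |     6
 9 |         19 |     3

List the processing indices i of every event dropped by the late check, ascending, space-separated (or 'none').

3

i=0 t=1 v=2: → [1,8),[0,7); WM=−∞
i=1 t=5 v=5: → [5,12),[4,11),[3,10),[2,9),[1,8),[0,7); WM=5
i=2 t=7 v=4: → [7,14),[6,13),[5,12),[4,11),[3,10),[2,9),[1,8); WM=5
i=3 t=3 v=8: DROP (t<5-0); WM=7; [0,7) fires=2
i=4 t=8 v=3: → [8,15),[7,14),[6,13),[5,12),[4,11),[3,10),[2,9); WM=7
i=5 t=11 v=7: → [11,18),[10,17),[9,16),[8,15),[7,14),[6,13),[5,12); WM=11; [1,8) fires=3 [2,9) fires=3 [3,10) fires=3 [4,11) fires=3
i=6 t=15 v=6: → [15,22),[14,21),[13,20),[12,19),[11,18),[10,17),[9,16); WM=11
i=7 t=17 v=8: → [17,24),[16,23),[15,22),[14,21),[13,20),[12,19),[11,18); WM=17; [5,12) fires=4 [6,13) fires=3 [7,14) fires=3 [8,15) fires=2 [9,16) fires=2 [10,17) fires=2
i=8 t=18 v=6: → [18,25),[17,24),[16,23),[15,22),[14,21),[13,20),[12,19); WM=17
i=9 t=19 v=3: → [19,26),[18,25),[17,24),[16,23),[15,22),[14,21),[13,20); WM=19; [11,18) fires=3 [12,19) fires=3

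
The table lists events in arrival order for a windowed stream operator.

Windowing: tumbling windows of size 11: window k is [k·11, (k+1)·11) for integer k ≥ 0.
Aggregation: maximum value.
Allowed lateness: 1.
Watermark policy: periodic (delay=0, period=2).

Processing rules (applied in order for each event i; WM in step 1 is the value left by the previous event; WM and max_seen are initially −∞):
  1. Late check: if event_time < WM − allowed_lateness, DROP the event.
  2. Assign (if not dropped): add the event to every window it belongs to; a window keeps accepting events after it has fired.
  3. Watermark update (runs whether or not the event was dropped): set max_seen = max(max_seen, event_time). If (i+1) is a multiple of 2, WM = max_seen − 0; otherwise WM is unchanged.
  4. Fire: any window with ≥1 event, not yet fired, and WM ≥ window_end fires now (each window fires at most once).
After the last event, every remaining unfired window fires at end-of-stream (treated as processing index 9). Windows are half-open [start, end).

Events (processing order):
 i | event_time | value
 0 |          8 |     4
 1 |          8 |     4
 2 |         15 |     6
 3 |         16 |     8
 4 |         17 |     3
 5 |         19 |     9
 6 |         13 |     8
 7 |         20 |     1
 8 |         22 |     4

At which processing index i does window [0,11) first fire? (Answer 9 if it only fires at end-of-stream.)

3

i=0 t=8 v=4: → [0,11); WM=−∞
i=1 t=8 v=4: → [0,11); WM=8
i=2 t=15 v=6: → [11,22); WM=8
i=3 t=16 v=8: → [11,22); WM=16; [0,11) fires=4
i=4 t=17 v=3: → [11,22); WM=16
i=5 t=19 v=9: → [11,22); WM=19
i=6 t=13 v=8: DROP (t<19-1); WM=19
i=7 t=20 v=1: → [11,22); WM=20
i=8 t=22 v=4: → [22,33); WM=20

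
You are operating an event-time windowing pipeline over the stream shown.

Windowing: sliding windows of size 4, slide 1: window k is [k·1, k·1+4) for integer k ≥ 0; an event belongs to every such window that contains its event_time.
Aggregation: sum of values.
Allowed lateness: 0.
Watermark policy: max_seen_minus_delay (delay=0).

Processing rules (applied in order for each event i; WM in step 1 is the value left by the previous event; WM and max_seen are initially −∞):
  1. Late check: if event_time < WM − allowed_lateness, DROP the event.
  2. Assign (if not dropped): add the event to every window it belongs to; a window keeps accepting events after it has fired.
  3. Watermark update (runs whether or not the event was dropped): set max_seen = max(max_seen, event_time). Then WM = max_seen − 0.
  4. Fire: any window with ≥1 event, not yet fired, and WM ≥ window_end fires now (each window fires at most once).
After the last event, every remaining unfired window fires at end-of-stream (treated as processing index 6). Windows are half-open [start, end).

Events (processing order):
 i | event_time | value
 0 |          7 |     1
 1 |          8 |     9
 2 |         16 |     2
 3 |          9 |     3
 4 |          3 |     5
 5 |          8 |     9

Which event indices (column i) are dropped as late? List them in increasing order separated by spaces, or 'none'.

3 4 5

i=0 t=7 v=1: → [7,11),[6,10),[5,9),[4,8); WM=7
i=1 t=8 v=9: → [8,12),[7,11),[6,10),[5,9); WM=8; [4,8) fires=1
i=2 t=16 v=2: → [16,20),[15,19),[14,18),[13,17); WM=16; [5,9) fires=10 [6,10) fires=10 [7,11) fires=10 [8,12) fires=9
i=3 t=9 v=3: DROP (t<16-0); WM=16
i=4 t=3 v=5: DROP (t<16-0); WM=16
i=5 t=8 v=9: DROP (t<16-0); WM=16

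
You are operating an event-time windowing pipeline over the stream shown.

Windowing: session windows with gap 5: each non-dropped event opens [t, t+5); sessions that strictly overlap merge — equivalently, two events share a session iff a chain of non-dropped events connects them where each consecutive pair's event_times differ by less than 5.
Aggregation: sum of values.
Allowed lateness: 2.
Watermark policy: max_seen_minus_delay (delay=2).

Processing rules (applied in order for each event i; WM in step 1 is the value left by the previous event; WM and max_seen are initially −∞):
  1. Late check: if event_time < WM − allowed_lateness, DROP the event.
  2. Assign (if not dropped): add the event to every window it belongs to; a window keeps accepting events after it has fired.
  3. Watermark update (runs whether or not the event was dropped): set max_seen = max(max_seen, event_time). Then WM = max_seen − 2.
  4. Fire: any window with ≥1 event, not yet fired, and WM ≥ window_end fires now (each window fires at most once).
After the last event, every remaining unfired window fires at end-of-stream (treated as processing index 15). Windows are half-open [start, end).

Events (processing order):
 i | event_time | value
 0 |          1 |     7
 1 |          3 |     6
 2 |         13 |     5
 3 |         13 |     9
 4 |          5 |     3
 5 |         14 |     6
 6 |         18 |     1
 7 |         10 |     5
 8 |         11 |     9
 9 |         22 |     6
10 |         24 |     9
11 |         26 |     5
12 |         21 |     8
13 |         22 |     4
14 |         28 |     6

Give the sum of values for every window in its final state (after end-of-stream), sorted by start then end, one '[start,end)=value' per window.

i=0 t=1 v=7: → [1,6); WM=-1
i=1 t=3 v=6: → [1,8); WM=1
i=2 t=13 v=5: → [13,18); WM=11
i=3 t=13 v=9: → [13,18); WM=11
i=4 t=5 v=3: DROP (t<11-2); WM=11
i=5 t=14 v=6: → [13,19); WM=12
i=6 t=18 v=1: → [13,23); WM=16
i=7 t=10 v=5: DROP (t<16-2); WM=16
i=8 t=11 v=9: DROP (t<16-2); WM=16
i=9 t=22 v=6: → [13,27); WM=20
i=10 t=24 v=9: → [13,29); WM=22
i=11 t=26 v=5: → [13,31); WM=24
i=12 t=21 v=8: DROP (t<24-2); WM=24
i=13 t=22 v=4: → [13,31); WM=24
i=14 t=28 v=6: → [13,33); WM=26

[1,8)=13 [13,33)=51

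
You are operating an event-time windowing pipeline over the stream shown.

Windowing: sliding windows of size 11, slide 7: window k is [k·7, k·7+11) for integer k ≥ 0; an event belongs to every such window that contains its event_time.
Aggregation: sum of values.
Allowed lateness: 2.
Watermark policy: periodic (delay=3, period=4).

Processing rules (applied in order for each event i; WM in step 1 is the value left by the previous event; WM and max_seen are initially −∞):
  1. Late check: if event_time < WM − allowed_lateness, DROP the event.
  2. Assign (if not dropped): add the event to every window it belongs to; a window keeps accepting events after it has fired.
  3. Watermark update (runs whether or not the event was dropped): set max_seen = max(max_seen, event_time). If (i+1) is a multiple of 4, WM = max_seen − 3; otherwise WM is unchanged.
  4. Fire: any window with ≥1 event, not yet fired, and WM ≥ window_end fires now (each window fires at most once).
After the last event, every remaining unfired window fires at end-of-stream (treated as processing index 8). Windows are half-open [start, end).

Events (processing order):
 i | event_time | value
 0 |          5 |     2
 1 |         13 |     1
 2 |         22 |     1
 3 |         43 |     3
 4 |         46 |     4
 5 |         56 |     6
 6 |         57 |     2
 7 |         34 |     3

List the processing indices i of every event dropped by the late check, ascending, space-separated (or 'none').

7

i=0 t=5 v=2: → [0,11); WM=−∞
i=1 t=13 v=1: → [7,18); WM=−∞
i=2 t=22 v=1: → [21,32),[14,25); WM=−∞
i=3 t=43 v=3: → [42,53),[35,46); WM=40; [0,11) fires=2 [7,18) fires=1 [14,25) fires=1 [21,32) fires=1
i=4 t=46 v=4: → [42,53); WM=40
i=5 t=56 v=6: → [56,67),[49,60); WM=40
i=6 t=57 v=2: → [56,67),[49,60); WM=40
i=7 t=34 v=3: DROP (t<40-2); WM=54; [35,46) fires=3 [42,53) fires=7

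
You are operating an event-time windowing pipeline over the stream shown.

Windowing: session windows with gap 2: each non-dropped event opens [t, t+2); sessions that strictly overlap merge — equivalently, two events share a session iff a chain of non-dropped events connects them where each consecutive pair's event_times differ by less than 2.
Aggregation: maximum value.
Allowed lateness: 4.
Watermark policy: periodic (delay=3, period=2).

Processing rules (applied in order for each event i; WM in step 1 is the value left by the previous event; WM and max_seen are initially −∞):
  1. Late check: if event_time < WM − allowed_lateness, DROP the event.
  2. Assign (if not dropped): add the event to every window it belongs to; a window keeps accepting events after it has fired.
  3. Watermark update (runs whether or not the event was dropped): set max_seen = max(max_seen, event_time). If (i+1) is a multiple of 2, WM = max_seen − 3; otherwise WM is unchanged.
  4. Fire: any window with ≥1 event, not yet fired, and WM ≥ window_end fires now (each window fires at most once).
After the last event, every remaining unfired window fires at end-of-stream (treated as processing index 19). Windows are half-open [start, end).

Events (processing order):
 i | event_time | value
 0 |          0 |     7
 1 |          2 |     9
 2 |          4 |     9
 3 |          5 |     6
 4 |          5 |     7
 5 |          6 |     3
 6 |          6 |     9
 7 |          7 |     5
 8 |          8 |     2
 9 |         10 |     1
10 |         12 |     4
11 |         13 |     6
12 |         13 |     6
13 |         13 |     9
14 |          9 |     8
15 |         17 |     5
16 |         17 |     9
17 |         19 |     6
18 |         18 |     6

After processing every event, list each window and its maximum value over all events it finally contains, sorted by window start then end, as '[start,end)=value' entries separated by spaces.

i=0 t=0 v=7: → [0,2); WM=−∞
i=1 t=2 v=9: → [2,4); WM=-1
i=2 t=4 v=9: → [4,6); WM=-1
i=3 t=5 v=6: → [4,7); WM=2
i=4 t=5 v=7: → [4,7); WM=2
i=5 t=6 v=3: → [4,8); WM=3
i=6 t=6 v=9: → [4,8); WM=3
i=7 t=7 v=5: → [4,9); WM=4
i=8 t=8 v=2: → [4,10); WM=4
i=9 t=10 v=1: → [10,12); WM=7
i=10 t=12 v=4: → [12,14); WM=7
i=11 t=13 v=6: → [12,15); WM=10
i=12 t=13 v=6: → [12,15); WM=10
i=13 t=13 v=9: → [12,15); WM=10
i=14 t=9 v=8: → [4,12); WM=10
i=15 t=17 v=5: → [17,19); WM=14
i=16 t=17 v=9: → [17,19); WM=14
i=17 t=19 v=6: → [19,21); WM=16
i=18 t=18 v=6: → [17,21); WM=16

[0,2)=7 [2,4)=9 [4,12)=9 [12,15)=9 [17,21)=9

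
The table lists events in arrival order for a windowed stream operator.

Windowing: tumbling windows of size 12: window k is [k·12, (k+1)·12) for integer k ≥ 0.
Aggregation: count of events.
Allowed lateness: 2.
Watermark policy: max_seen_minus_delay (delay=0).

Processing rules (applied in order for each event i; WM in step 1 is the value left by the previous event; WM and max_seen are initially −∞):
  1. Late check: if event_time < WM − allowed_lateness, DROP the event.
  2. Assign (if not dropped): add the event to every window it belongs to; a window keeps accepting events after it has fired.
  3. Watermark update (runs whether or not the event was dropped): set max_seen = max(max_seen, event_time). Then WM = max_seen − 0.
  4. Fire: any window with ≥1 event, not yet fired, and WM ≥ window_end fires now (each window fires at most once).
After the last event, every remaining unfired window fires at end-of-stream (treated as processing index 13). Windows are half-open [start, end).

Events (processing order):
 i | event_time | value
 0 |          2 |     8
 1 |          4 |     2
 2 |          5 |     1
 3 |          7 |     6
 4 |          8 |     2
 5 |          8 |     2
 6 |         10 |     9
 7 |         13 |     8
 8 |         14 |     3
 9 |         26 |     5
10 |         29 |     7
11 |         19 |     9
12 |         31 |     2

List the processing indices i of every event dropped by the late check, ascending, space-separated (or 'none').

11

i=0 t=2 v=8: → [0,12); WM=2
i=1 t=4 v=2: → [0,12); WM=4
i=2 t=5 v=1: → [0,12); WM=5
i=3 t=7 v=6: → [0,12); WM=7
i=4 t=8 v=2: → [0,12); WM=8
i=5 t=8 v=2: → [0,12); WM=8
i=6 t=10 v=9: → [0,12); WM=10
i=7 t=13 v=8: → [12,24); WM=13; [0,12) fires=7
i=8 t=14 v=3: → [12,24); WM=14
i=9 t=26 v=5: → [24,36); WM=26; [12,24) fires=2
i=10 t=29 v=7: → [24,36); WM=29
i=11 t=19 v=9: DROP (t<29-2); WM=29
i=12 t=31 v=2: → [24,36); WM=31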